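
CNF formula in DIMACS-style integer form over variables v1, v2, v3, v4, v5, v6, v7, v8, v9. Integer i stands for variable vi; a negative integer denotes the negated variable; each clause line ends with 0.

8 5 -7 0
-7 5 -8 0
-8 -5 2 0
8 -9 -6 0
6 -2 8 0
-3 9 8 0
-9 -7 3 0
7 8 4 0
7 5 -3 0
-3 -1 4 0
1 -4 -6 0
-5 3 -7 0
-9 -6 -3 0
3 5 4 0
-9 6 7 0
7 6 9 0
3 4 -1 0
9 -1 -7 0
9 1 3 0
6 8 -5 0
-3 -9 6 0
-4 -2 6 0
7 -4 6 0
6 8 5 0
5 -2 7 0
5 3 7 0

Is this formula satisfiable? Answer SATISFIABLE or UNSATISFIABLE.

Try v1 = True.
For the remaining variables, v2 = True, v3 = False, v4 = True, v5 = True, v6 = True, v7 = False, v8 = False, v9 = False works.
So v1 = T, v2 = T, v3 = F, v4 = T, v5 = T, v6 = T, v7 = F, v8 = F, v9 = F is a satisfying assignment.

SATISFIABLE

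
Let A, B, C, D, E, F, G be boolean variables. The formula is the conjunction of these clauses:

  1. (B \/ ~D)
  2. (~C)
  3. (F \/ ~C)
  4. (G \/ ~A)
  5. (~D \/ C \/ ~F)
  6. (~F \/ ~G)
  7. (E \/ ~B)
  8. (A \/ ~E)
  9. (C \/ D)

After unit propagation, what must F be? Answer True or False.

False

Unit clause (~C) sets C = False.
From (C \/ D) and C = False: D = True.
From (B \/ ~D) and D = True: B = True.
(~F \/ ~D \/ C) with C = False, D = True leaves only ~F, so F = False.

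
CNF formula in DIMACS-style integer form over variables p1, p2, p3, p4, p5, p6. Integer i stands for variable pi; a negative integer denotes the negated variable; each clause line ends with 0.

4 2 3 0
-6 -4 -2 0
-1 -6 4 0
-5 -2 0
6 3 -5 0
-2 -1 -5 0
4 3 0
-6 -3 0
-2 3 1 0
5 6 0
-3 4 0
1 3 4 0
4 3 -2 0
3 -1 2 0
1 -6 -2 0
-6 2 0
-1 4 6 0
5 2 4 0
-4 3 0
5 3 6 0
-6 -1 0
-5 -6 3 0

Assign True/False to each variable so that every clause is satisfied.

Set p1 = False and propagate.
The remaining clauses are satisfied by p2 = False, p3 = True, p4 = True, p5 = True, p6 = False.
Every clause has at least one true literal under this assignment.

p1 = F, p2 = F, p3 = T, p4 = T, p5 = T, p6 = F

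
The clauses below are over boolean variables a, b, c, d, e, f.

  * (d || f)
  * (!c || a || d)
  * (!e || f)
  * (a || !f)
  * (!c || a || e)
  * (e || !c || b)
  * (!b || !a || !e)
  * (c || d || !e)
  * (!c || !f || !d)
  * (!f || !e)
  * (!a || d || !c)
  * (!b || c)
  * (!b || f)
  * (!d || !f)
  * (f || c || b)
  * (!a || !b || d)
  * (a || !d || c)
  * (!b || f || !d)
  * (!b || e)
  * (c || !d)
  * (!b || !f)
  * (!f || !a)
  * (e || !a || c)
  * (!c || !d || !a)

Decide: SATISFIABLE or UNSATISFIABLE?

c = True:
  f = True:
    propagation gives a=True; an empty clause results — contradiction.
  f = False:
    propagation gives d=True, e=False, a=True; an empty clause results — contradiction.
c = False:
  propagation gives b=False, f=True, a=True; an empty clause results — contradiction.
Every branch closes, so no satisfying assignment exists.

UNSATISFIABLE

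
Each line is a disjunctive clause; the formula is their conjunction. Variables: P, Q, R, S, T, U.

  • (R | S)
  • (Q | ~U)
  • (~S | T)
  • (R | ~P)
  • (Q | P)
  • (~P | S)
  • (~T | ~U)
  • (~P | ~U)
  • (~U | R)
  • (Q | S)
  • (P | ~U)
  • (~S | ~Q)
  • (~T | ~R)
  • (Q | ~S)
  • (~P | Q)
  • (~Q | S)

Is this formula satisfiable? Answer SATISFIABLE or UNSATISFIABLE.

Q = True:
  propagation gives S=False; an empty clause results — contradiction.
Q = False:
  propagation gives U=False, P=True; an empty clause results — contradiction.
Every branch closes, so no satisfying assignment exists.

UNSATISFIABLE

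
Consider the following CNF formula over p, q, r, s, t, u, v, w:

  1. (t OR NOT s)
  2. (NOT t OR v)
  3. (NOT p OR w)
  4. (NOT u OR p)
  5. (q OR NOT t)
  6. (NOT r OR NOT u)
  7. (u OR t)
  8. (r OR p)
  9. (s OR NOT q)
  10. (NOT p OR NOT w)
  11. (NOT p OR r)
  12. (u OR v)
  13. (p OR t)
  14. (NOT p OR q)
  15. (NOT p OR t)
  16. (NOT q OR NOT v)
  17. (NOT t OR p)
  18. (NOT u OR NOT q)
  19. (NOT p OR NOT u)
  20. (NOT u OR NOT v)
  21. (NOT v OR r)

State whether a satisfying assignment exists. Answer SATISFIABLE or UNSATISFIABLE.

p = True:
  propagation gives w=True; an empty clause results — contradiction.
p = False:
  propagation gives u=False, t=True; an empty clause results — contradiction.
Every branch closes, so no satisfying assignment exists.

UNSATISFIABLE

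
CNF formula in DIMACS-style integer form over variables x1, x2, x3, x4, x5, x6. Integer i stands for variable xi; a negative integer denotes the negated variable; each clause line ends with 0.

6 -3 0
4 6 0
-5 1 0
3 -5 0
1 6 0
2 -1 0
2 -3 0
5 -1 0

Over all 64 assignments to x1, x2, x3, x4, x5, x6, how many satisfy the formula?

8

The models are:
  x1=F x2=F x3=F x4=F x5=F x6=T
  x1=F x2=F x3=F x4=T x5=F x6=T
  x1=F x2=T x3=F x4=F x5=F x6=T
  x1=F x2=T x3=F x4=T x5=F x6=T
  x1=F x2=T x3=T x4=F x5=F x6=T
  x1=F x2=T x3=T x4=T x5=F x6=T
  x1=T x2=T x3=T x4=F x5=T x6=T
  x1=T x2=T x3=T x4=T x5=T x6=T
Count: 8.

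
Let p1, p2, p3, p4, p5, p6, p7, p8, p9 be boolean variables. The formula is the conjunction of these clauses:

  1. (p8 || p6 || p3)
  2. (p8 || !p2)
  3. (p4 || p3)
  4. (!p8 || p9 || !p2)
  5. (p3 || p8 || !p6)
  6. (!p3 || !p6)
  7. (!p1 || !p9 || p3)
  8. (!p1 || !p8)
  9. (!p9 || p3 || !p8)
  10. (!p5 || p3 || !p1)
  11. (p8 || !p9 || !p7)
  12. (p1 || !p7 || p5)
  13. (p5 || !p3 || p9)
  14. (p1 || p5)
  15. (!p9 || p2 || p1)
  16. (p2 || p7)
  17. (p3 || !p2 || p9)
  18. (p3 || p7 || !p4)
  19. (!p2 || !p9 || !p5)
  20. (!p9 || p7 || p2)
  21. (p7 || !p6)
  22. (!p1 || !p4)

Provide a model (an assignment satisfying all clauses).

p1=0, p2=0, p3=1, p4=1, p5=1, p6=0, p7=1, p8=1, p9=0

Check each clause:
  1. (p8 || p3 || p6) — p8 is true.
  2. (p8 || !p2) — p8 is true.
  3. (p4 || p3) — p3 is true.
  4. (!p2 || !p8 || p9) — !p2 is true.
  5. (p8 || p3 || !p6) — p8 is true.
  6. (!p6 || !p3) — !p6 is true.
  7. (p3 || !p1 || !p9) — p3 is true.
  8. (!p1 || !p8) — !p1 is true.
  9. (!p8 || p3 || !p9) — p3 is true.
  10. (p3 || !p5 || !p1) — p3 is true.
  11. (p8 || !p7 || !p9) — p8 is true.
  12. (p5 || !p7 || p1) — p5 is true.
  13. (p9 || p5 || !p3) — p5 is true.
  14. (p1 || p5) — p5 is true.
  15. (!p9 || p2 || p1) — !p9 is true.
  16. (p2 || p7) — p7 is true.
  17. (p3 || p9 || !p2) — p3 is true.
  18. (p3 || p7 || !p4) — p3 is true.
  19. (!p5 || !p2 || !p9) — !p2 is true.
  20. (!p9 || p7 || p2) — p7 is true.
  21. (p7 || !p6) — !p6 is true.
  22. (!p4 || !p1) — !p1 is true.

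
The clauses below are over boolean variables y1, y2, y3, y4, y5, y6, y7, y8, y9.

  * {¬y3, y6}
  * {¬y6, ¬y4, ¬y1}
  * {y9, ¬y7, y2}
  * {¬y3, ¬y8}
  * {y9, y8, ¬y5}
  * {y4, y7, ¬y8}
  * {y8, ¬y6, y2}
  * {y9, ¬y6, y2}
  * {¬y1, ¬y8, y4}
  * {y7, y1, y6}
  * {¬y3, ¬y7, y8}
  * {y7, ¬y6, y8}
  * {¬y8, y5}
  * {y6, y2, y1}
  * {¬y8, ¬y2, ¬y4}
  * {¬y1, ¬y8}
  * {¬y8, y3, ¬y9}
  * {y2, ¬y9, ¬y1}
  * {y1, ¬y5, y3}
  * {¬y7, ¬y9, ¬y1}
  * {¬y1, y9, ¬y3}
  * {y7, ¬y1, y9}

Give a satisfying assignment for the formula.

Try y1 = False.
For the remaining variables, y2 = True, y3 = False, y4 = True, y5 = False, y6 = True, y7 = True, y8 = False, y9 = True works.
Every clause has at least one true literal under this assignment.

y1=F, y2=T, y3=F, y4=T, y5=F, y6=T, y7=T, y8=F, y9=T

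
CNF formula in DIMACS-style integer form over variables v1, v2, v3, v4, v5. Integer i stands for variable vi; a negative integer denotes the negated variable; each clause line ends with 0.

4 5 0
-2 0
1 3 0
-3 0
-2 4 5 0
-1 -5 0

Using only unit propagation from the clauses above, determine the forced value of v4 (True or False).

True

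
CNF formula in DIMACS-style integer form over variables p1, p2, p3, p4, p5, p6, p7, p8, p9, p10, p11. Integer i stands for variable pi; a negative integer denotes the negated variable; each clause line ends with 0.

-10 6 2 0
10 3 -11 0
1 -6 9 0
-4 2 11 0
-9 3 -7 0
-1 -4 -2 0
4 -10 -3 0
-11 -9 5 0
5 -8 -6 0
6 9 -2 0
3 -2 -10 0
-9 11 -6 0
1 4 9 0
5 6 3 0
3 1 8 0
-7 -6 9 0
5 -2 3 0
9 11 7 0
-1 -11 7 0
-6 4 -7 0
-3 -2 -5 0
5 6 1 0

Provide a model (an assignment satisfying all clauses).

p1=0, p2=0, p3=1, p4=1, p5=1, p6=1, p7=0, p8=0, p9=1, p10=1, p11=1

Check each clause:
  1. (p2 ∨ p6 ∨ ¬p10) — p6 is true.
  2. (p3 ∨ ¬p11 ∨ p10) — p10 is true.
  3. (¬p6 ∨ p1 ∨ p9) — p9 is true.
  4. (p2 ∨ p11 ∨ ¬p4) — p11 is true.
  5. (p3 ∨ ¬p9 ∨ ¬p7) — ¬p7 is true.
  6. (¬p4 ∨ ¬p1 ∨ ¬p2) — ¬p1 is true.
  7. (¬p3 ∨ p4 ∨ ¬p10) — p4 is true.
  8. (¬p9 ∨ ¬p11 ∨ p5) — p5 is true.
  9. (¬p6 ∨ p5 ∨ ¬p8) — ¬p8 is true.
  10. (p6 ∨ p9 ∨ ¬p2) — p9 is true.
  11. (¬p10 ∨ ¬p2 ∨ p3) — p3 is true.
  12. (p11 ∨ ¬p6 ∨ ¬p9) — p11 is true.
  13. (p1 ∨ p4 ∨ p9) — p9 is true.
  14. (p5 ∨ p3 ∨ p6) — p3 is true.
  15. (p3 ∨ p1 ∨ p8) — p3 is true.
  16. (¬p6 ∨ p9 ∨ ¬p7) — ¬p7 is true.
  17. (p5 ∨ ¬p2 ∨ p3) — p3 is true.
  18. (p7 ∨ p11 ∨ p9) — p9 is true.
  19. (¬p1 ∨ p7 ∨ ¬p11) — ¬p1 is true.
  20. (¬p7 ∨ ¬p6 ∨ p4) — ¬p7 is true.
  21. (¬p2 ∨ ¬p5 ∨ ¬p3) — ¬p2 is true.
  22. (p1 ∨ p6 ∨ p5) — p5 is true.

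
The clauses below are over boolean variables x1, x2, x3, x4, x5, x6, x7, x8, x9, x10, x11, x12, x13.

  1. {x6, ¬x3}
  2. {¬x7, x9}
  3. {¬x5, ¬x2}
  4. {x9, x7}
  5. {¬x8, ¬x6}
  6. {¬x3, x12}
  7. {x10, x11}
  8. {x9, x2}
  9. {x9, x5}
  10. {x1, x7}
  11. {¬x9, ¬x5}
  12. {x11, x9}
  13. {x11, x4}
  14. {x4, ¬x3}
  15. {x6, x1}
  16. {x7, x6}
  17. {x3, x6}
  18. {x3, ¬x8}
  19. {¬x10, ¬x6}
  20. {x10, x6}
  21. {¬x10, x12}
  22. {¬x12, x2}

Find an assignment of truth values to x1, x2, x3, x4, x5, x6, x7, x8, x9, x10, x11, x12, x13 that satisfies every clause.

x1=False, x2=True, x3=True, x4=True, x5=False, x6=True, x7=True, x8=False, x9=True, x10=False, x11=True, x12=True, x13=True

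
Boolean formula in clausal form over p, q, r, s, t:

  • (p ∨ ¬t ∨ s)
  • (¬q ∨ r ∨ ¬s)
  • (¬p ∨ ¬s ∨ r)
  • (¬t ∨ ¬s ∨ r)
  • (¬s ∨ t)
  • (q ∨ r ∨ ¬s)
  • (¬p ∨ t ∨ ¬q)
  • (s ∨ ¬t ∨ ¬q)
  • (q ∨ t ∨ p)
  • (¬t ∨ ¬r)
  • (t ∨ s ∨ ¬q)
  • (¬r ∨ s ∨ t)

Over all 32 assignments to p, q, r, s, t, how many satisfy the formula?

The models are:
  p=1 q=0 r=0 s=0 t=0
  p=1 q=0 r=0 s=0 t=1
That's 2 in total.

2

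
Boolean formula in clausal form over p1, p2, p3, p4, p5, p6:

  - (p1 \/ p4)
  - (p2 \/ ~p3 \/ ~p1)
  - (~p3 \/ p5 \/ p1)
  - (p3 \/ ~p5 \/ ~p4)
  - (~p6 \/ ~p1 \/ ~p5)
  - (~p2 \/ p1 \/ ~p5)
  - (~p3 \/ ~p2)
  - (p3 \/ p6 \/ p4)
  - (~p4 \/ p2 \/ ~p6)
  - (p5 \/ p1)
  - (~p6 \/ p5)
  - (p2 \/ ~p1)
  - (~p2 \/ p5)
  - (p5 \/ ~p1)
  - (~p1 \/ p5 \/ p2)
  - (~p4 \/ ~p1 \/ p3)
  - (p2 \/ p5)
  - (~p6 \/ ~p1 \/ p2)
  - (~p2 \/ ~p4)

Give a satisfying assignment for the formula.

p1=False  p2=False  p3=True  p4=True  p5=True  p6=False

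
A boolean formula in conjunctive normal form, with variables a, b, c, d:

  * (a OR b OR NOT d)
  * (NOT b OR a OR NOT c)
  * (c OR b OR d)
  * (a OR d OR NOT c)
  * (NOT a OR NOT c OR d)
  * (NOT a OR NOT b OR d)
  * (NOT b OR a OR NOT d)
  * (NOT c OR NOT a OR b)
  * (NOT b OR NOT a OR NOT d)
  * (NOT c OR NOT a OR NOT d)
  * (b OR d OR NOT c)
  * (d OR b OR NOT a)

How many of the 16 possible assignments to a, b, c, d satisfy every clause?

2

Satisfying assignments:
  a=0 b=1 c=0 d=0
  a=1 b=0 c=0 d=1
Count: 2.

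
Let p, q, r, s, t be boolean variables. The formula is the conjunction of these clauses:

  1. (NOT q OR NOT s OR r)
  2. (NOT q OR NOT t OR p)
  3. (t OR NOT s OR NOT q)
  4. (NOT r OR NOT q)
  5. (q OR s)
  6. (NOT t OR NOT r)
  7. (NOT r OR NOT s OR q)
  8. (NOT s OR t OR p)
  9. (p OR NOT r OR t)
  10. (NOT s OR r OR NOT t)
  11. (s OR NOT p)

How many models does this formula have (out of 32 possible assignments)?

Satisfying assignments:
  p=F q=T r=F s=F t=F
  p=T q=F r=F s=T t=F
That's 2 in total.

2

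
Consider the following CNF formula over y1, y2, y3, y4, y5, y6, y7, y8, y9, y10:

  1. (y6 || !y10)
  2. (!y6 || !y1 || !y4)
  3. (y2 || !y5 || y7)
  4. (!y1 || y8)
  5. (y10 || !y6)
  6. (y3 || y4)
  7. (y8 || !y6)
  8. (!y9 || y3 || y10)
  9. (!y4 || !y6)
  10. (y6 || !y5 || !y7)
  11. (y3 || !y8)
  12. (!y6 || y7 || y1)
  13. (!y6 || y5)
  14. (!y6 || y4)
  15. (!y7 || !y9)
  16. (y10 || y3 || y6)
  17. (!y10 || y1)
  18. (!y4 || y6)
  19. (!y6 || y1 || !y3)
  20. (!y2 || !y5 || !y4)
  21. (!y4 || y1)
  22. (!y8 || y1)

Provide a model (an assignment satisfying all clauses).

y1=F, y2=F, y3=T, y4=F, y5=F, y6=F, y7=F, y8=F, y9=T, y10=F

Check each clause:
  1. (!y10 || y6) — !y10 is true.
  2. (!y1 || !y4 || !y6) — !y6 is true.
  3. (!y5 || y2 || y7) — !y5 is true.
  4. (y8 || !y1) — !y1 is true.
  5. (!y6 || y10) — !y6 is true.
  6. (y3 || y4) — y3 is true.
  7. (!y6 || y8) — !y6 is true.
  8. (y10 || y3 || !y9) — y3 is true.
  9. (!y6 || !y4) — !y6 is true.
  10. (!y7 || y6 || !y5) — !y7 is true.
  11. (!y8 || y3) — !y8 is true.
  12. (!y6 || y7 || y1) — !y6 is true.
  13. (y5 || !y6) — !y6 is true.
  14. (!y6 || y4) — !y6 is true.
  15. (!y9 || !y7) — !y7 is true.
  16. (y10 || y6 || y3) — y3 is true.
  17. (!y10 || y1) — !y10 is true.
  18. (y6 || !y4) — !y4 is true.
  19. (!y6 || y1 || !y3) — !y6 is true.
  20. (!y2 || !y5 || !y4) — !y5 is true.
  21. (!y4 || y1) — !y4 is true.
  22. (y1 || !y8) — !y8 is true.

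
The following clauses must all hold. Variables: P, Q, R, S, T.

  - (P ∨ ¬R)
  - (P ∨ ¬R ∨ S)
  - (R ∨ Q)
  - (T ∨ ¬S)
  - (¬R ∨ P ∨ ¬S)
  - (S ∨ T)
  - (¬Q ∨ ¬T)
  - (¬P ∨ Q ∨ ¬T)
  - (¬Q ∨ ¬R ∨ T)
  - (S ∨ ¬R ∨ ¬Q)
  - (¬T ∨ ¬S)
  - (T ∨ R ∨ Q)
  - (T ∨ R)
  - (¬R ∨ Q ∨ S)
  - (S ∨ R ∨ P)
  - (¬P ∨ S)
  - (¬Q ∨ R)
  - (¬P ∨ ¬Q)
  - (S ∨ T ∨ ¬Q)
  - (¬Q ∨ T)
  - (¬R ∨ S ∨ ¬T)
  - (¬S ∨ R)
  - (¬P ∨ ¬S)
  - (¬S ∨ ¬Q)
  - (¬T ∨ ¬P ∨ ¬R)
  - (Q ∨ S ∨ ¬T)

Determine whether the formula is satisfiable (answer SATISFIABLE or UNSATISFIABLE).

UNSATISFIABLE

S = True:
  propagation gives T=True; an empty clause results — contradiction.
S = False:
  propagation gives T=True, Q=False; an empty clause results — contradiction.
Every branch closes, so no satisfying assignment exists.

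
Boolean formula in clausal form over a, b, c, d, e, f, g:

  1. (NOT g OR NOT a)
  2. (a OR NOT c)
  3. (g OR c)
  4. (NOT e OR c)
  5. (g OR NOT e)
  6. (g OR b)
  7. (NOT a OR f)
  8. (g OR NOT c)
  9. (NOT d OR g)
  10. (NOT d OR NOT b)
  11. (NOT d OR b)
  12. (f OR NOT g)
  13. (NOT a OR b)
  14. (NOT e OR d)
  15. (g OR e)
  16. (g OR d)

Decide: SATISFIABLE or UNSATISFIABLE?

SATISFIABLE

Pure literal: f appears only positively; assign f = True.
Set a = False and propagate.
  then c is forced to False.
  then g is forced to True.
  then e is forced to False.
Set b = False and propagate.
  then d is forced to False.
So a = F, b = F, c = F, d = F, e = F, f = T, g = T is a satisfying assignment.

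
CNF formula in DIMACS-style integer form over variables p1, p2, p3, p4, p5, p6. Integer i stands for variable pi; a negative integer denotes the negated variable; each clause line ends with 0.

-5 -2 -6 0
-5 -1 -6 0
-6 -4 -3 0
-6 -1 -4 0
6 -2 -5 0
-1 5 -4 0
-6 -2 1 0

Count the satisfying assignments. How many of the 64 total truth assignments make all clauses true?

30

Case analysis on p6 and p1:
  p6=1, p1=1: remaining (p2,p3,p4,p5) ∈ {(0,0,0,0); (0,1,0,0); (1,0,0,0); (1,1,0,0)} — 4.
  p6=1, p1=0: p5 free; 3 ways for (p2,p3,p4) × 2^1 = 6.
  p6=0, p1=1: p3 free; 4 ways for (p2,p4,p5) × 2^1 = 8.
  p6=0, p1=0: p3, p4 free; 3 ways for (p2,p5) × 2^2 = 12.
Total: 4 + 6 + 8 + 12 = 30.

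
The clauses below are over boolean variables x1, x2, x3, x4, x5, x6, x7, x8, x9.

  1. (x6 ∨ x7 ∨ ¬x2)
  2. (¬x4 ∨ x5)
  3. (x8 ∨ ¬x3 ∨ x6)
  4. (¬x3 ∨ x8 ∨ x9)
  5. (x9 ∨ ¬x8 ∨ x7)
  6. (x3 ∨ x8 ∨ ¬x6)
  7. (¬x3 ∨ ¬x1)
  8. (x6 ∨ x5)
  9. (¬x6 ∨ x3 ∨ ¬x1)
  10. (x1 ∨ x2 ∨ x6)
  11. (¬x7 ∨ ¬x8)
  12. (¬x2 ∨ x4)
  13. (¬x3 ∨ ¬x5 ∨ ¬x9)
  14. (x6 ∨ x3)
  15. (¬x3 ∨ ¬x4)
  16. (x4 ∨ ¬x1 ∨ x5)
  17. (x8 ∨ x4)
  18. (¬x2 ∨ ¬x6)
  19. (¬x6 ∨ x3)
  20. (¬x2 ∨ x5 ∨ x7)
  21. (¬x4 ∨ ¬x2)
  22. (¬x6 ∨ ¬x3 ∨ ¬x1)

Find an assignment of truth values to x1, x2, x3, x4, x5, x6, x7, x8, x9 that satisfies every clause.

x1 = False, x2 = False, x3 = True, x4 = False, x5 = False, x6 = True, x7 = False, x8 = True, x9 = True

Set x1 = False and propagate.
Try x2 = False.
  then x6 is forced to True.
  then x3 is forced to True.
  then x4 is forced to False.
  then x8 is forced to True.
  then x7 is forced to False.
  then x9 is forced to True.
  then x5 is forced to False.
Every clause has at least one true literal under this assignment.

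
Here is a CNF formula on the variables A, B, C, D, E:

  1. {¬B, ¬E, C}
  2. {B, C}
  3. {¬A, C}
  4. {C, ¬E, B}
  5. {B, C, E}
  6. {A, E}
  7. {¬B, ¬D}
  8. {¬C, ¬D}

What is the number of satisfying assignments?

The models are:
  A=F B=F C=T D=F E=T
  A=F B=T C=T D=F E=T
  A=T B=F C=T D=F E=F
  A=T B=F C=T D=F E=T
  A=T B=T C=T D=F E=F
  A=T B=T C=T D=F E=T
Count: 6.

6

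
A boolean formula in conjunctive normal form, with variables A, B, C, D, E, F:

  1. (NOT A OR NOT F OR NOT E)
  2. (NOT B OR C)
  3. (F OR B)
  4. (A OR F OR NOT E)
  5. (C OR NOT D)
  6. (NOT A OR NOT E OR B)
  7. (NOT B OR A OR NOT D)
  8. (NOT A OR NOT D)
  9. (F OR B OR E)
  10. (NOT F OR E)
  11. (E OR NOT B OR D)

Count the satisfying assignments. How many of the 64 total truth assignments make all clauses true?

The models are:
  A=0 B=0 C=0 D=0 E=1 F=1
  A=0 B=0 C=1 D=0 E=1 F=1
  A=0 B=0 C=1 D=1 E=1 F=1
  A=0 B=1 C=1 D=0 E=1 F=1
  A=1 B=1 C=1 D=0 E=1 F=0
That's 5 in total.

5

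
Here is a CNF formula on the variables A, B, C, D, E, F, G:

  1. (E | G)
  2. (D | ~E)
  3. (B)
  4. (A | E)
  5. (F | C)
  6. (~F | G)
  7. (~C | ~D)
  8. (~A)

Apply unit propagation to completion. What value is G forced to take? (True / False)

True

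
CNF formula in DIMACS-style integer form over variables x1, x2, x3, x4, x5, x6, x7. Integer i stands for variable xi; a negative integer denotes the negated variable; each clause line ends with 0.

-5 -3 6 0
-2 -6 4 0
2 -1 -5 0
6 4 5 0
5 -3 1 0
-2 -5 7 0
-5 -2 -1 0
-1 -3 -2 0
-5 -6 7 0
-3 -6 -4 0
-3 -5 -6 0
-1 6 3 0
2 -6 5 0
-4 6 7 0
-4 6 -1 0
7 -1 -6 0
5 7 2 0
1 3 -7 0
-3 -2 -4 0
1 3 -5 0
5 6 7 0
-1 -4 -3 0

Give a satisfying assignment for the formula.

x1=F, x2=T, x3=F, x4=T, x5=F, x6=T, x7=F

Try x1 = False.
Branch on x2: take x2 = True.
The remaining clauses are satisfied by x3 = False, x4 = True, x5 = False, x6 = True, x7 = False.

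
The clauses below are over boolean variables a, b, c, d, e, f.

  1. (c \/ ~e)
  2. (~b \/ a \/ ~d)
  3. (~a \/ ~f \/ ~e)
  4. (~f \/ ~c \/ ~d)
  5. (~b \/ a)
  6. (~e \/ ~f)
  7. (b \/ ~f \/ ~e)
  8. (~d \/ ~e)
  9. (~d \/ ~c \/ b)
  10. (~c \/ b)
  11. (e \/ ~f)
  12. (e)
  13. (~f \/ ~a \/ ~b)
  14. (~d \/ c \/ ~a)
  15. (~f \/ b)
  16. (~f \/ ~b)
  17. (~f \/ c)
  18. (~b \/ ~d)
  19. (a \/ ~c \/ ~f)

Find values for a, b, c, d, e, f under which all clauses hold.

a = True, b = True, c = True, d = False, e = True, f = False

(e) is a unit clause, so e = True.
The clause (c) is unit: c must be True.
(~f) is a unit clause, so f = False.
Unit propagation: (~d) forces d = False.
Unit propagation: (b) forces b = True.
Unit propagation: (a) forces a = True.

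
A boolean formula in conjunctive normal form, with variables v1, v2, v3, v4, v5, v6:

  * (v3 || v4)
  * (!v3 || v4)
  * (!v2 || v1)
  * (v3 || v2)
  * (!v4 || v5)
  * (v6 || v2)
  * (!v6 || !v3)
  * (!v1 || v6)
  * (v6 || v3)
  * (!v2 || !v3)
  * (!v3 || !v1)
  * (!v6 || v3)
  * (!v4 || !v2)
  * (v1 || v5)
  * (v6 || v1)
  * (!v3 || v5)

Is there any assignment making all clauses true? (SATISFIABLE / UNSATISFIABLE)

UNSATISFIABLE

v3 = True:
  propagation gives v4=True, v5=True, v6=False, v2=True; an empty clause results — contradiction.
v3 = False:
  propagation gives v4=True, v2=True; an empty clause results — contradiction.
Every branch closes, so no satisfying assignment exists.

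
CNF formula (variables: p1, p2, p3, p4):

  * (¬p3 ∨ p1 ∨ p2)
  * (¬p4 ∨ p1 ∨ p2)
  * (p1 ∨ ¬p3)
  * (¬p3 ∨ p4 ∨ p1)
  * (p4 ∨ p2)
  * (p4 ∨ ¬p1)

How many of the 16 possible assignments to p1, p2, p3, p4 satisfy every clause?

The models are:
  p1=F p2=T p3=F p4=F
  p1=F p2=T p3=F p4=T
  p1=T p2=F p3=F p4=T
  p1=T p2=F p3=T p4=T
  p1=T p2=T p3=F p4=T
  p1=T p2=T p3=T p4=T
Count: 6.

6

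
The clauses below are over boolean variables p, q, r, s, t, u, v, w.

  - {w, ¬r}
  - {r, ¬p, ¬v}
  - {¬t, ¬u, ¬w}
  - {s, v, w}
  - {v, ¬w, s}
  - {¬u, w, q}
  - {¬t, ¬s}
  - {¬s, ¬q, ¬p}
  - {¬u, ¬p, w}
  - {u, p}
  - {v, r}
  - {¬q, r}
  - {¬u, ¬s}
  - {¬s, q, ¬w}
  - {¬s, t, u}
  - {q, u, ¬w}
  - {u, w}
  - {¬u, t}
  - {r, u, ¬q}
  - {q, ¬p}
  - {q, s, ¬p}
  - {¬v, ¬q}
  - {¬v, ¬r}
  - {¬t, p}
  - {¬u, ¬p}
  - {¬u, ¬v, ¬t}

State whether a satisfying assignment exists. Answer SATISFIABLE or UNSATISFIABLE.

u = True:
  propagation gives s=False, t=True, w=False, r=False; an empty clause results — contradiction.
u = False:
  propagation gives p=True, w=True, q=True, s=False; an empty clause results — contradiction.
Every branch closes, so no satisfying assignment exists.

UNSATISFIABLE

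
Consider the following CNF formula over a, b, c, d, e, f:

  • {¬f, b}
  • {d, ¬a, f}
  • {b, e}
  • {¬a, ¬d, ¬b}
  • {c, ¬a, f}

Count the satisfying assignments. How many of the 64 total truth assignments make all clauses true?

25

Split on a, then b.
  a=T, b=T: remaining (c,d,e,f) ∈ {(F,F,F,T); (F,F,T,T); (T,F,F,T); (T,F,T,T)} — 4.
  a=T, b=F: remaining (c,d,e,f) ∈ {(T,T,T,F)} — 1.
  a=F, b=T: c, d, e, f free → 2^4 = 16.
  a=F, b=F: remaining (c,d,e,f) ∈ {(F,F,T,F); (F,T,T,F); (T,F,T,F); (T,T,T,F)} — 4.
Total: 4 + 1 + 16 + 4 = 25.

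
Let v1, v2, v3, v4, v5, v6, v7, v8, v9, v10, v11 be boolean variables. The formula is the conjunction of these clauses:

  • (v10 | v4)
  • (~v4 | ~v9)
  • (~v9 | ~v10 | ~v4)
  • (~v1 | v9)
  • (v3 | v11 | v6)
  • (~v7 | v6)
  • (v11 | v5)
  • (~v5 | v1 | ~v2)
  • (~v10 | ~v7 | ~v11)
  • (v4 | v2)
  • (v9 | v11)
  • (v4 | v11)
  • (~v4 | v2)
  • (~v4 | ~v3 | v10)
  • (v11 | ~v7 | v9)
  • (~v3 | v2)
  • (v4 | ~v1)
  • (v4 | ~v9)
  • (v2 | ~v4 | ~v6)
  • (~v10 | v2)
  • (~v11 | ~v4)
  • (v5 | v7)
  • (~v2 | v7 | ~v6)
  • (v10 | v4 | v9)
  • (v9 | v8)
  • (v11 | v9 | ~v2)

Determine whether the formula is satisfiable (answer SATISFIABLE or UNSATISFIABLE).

UNSATISFIABLE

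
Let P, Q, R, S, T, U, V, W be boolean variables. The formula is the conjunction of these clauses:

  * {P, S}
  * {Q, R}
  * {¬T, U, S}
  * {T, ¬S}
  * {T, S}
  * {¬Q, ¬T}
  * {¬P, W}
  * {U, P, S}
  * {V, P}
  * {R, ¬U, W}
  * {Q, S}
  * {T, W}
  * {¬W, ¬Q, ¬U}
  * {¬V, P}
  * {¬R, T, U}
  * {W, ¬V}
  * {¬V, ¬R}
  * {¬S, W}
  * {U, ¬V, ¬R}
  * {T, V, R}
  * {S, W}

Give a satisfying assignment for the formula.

P = True  Q = False  R = True  S = True  T = True  U = True  V = False  W = True

Check each clause:
  1. {S, P} — P is true.
  2. {R, Q} — R is true.
  3. {S, ¬T, U} — S is true.
  4. {T, ¬S} — T is true.
  5. {S, T} — S is true.
  6. {¬T, ¬Q} — ¬Q is true.
  7. {¬P, W} — W is true.
  8. {S, P, U} — P is true.
  9. {V, P} — P is true.
  10. {R, W, ¬U} — W is true.
  11. {Q, S} — S is true.
  12. {T, W} — W is true.
  13. {¬Q, ¬U, ¬W} — ¬Q is true.
  14. {P, ¬V} — P is true.
  15. {T, U, ¬R} — T is true.
  16. {¬V, W} — W is true.
  17. {¬V, ¬R} — ¬V is true.
  18. {¬S, W} — W is true.
  19. {¬R, ¬V, U} — ¬V is true.
  20. {V, R, T} — R is true.
  21. {W, S} — W is true.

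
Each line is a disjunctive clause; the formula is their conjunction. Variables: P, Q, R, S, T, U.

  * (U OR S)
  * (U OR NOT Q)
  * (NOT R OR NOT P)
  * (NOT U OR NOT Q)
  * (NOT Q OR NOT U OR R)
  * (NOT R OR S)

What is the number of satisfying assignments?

16

Case analysis on U and Q:
  U=T, Q=T: a clause becomes empty — 0.
  U=T, Q=F: T free; 5 ways for (P,R,S) × 2^1 = 10.
  U=F, Q=T: a clause becomes empty — 0.
  U=F, Q=F: T free; 3 ways for (P,R,S) × 2^1 = 6.
Total: 0 + 10 + 0 + 6 = 16.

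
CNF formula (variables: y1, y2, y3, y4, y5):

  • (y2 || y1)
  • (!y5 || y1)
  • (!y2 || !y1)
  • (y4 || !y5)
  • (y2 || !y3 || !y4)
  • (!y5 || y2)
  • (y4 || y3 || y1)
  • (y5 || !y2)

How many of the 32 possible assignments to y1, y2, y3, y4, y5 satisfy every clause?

Satisfying assignments:
  y1=1 y2=0 y3=0 y4=0 y5=0
  y1=1 y2=0 y3=0 y4=1 y5=0
  y1=1 y2=0 y3=1 y4=0 y5=0
That's 3 in total.

3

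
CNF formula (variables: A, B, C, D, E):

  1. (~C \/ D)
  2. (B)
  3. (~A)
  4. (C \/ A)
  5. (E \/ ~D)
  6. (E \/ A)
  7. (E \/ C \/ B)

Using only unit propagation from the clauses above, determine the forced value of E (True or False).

(B) stands alone — B = True.
Unit clause (~A) sets A = False.
(C \/ A) with A = False leaves only C, so C = True.
(D \/ ~C): since C = True, the clause reduces to (D). D = True.
In (E \/ ~D), ~D is now false; E must hold, so E = True.

True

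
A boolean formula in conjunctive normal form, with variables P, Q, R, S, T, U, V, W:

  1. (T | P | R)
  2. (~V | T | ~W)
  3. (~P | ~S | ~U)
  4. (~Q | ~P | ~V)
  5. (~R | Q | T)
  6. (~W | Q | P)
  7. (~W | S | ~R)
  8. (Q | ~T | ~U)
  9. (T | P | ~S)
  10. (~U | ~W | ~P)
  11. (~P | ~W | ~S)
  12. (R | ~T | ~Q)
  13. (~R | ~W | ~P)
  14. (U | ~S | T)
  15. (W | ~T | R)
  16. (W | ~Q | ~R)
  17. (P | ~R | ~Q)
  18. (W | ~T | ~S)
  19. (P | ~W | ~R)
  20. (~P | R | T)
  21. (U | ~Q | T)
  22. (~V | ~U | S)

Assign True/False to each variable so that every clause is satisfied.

P=T, Q=F, R=T, S=F, T=T, U=F, V=T, W=F

Set P = True and propagate.
Try Q = False.
The remaining clauses are satisfied by R = True, S = False, T = True, U = False, V = True, W = False.
Every clause has at least one true literal under this assignment.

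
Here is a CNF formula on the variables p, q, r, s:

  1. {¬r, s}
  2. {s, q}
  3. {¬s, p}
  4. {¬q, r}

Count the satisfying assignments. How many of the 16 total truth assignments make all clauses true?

3

The models are:
  p=T q=F r=F s=T
  p=T q=F r=T s=T
  p=T q=T r=T s=T
That's 3 in total.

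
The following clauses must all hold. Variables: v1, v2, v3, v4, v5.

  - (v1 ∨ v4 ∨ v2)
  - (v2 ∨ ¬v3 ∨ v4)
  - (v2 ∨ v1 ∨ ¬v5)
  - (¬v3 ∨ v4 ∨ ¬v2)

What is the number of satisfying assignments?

20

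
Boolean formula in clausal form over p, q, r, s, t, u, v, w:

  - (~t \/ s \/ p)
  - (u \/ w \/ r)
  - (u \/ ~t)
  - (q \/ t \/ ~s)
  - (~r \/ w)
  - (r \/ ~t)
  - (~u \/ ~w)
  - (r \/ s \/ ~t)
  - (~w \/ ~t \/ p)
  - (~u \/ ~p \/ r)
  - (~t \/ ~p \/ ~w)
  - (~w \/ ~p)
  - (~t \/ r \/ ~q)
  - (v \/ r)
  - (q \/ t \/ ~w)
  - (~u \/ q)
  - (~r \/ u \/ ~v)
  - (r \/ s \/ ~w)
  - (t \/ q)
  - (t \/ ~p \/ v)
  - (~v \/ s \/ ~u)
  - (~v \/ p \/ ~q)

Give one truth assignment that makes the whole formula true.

p = F  q = T  r = T  s = F  t = F  u = F  v = F  w = T

Branch on p: take p = False.
Branch on q: take q = True.
  then v is forced to False.
  then r is forced to True.
  then w is forced to True.
  then u is forced to False.
  then t is forced to False.
s is now unconstrained; take s = False.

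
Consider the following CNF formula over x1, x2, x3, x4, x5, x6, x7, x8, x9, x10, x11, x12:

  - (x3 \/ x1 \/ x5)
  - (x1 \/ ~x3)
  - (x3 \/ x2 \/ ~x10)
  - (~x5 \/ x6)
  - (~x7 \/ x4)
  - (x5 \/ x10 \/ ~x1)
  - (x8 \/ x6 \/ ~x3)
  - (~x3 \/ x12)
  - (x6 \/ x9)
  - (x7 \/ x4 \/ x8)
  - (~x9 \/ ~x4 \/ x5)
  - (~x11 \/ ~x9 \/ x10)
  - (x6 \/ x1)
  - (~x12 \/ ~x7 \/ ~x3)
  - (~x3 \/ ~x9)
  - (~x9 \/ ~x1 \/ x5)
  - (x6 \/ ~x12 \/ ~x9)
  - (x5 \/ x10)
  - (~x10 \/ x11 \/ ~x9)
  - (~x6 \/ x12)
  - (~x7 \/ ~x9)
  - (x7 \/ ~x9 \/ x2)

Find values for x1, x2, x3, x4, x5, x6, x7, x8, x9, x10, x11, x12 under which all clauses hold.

x8 occurs only positively in the remaining clauses — set x8 = True.
Branch on x1: take x1 = True.
Set x2 = False and propagate.
For the remaining variables, x3 = True, x4 = True, x5 = False, x6 = True, x7 = False, x9 = False, x10 = True, x11 = False, x12 = True works.
Every clause has at least one true literal under this assignment.

x1=1, x2=0, x3=1, x4=1, x5=0, x6=1, x7=0, x8=1, x9=0, x10=1, x11=0, x12=1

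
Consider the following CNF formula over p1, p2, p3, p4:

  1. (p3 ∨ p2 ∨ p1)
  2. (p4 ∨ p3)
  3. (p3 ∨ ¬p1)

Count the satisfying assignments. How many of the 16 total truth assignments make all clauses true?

Case analysis on p3 and p1:
  p3=T, p1=T: remaining (p2,p4) ∈ {(F,F); (F,T); (T,F); (T,T)} — 4.
  p3=T, p1=F: remaining (p2,p4) ∈ {(F,F); (F,T); (T,F); (T,T)} — 4.
  p3=F, p1=T: a clause becomes empty — 0.
  p3=F, p1=F: remaining (p2,p4) ∈ {(T,T)} — 1.
Total: 4 + 4 + 0 + 1 = 9.

9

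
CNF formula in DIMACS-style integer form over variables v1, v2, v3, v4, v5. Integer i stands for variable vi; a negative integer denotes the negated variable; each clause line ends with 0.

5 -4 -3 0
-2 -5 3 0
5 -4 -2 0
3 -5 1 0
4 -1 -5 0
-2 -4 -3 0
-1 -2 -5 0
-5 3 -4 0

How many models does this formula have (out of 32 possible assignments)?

14

Split on v5, then v3.
  v5=T, v3=T: remaining (v1,v2,v4) ∈ {(F,F,F); (F,F,T); (F,T,F); (T,F,T)} — 4.
  v5=T, v3=F: a clause becomes empty — 0.
  v5=F, v3=T: remaining (v1,v2,v4) ∈ {(F,F,F); (F,T,F); (T,F,F); (T,T,F)} — 4.
  v5=F, v3=F: v1 free; 3 ways for (v2,v4) × 2^1 = 6.
Total: 4 + 0 + 4 + 6 = 14.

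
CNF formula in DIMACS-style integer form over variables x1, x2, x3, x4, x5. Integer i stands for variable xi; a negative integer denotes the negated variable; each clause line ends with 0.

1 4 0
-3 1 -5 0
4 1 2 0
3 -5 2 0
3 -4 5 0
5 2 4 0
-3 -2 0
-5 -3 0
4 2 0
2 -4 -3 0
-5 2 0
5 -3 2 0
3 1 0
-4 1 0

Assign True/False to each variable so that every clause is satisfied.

x1 = T, x2 = T, x3 = F, x4 = F, x5 = T

Check each clause:
  1. (x1 ∨ x4) — x1 is true.
  2. (¬x3 ∨ ¬x5 ∨ x1) — x1 is true.
  3. (x2 ∨ x1 ∨ x4) — x1 is true.
  4. (x3 ∨ ¬x5 ∨ x2) — x2 is true.
  5. (x5 ∨ ¬x4 ∨ x3) — ¬x4 is true.
  6. (x5 ∨ x4 ∨ x2) — x2 is true.
  7. (¬x2 ∨ ¬x3) — ¬x3 is true.
  8. (¬x3 ∨ ¬x5) — ¬x3 is true.
  9. (x2 ∨ x4) — x2 is true.
  10. (¬x4 ∨ x2 ∨ ¬x3) — x2 is true.
  11. (¬x5 ∨ x2) — x2 is true.
  12. (¬x3 ∨ x2 ∨ x5) — ¬x3 is true.
  13. (x1 ∨ x3) — x1 is true.
  14. (¬x4 ∨ x1) — x1 is true.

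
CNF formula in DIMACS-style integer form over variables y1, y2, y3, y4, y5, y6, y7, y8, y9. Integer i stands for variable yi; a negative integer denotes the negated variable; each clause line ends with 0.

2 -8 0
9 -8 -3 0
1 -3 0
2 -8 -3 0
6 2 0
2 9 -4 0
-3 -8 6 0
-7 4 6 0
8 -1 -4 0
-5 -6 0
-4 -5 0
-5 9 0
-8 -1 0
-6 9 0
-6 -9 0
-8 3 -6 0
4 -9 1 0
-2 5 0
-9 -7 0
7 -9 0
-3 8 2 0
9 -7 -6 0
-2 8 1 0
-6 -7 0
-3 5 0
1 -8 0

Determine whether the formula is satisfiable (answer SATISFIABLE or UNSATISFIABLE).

y8 = True:
  propagation gives y2=True, y1=False; an empty clause results — contradiction.
y8 = False:
  y9 = True:
    propagation gives y6=False, y2=True, y5=True, y4=False; an empty clause results — contradiction.
  y9 = False:
    propagation gives y5=False, y6=False, y2=True; an empty clause results — contradiction.
Every branch closes, so no satisfying assignment exists.

UNSATISFIABLE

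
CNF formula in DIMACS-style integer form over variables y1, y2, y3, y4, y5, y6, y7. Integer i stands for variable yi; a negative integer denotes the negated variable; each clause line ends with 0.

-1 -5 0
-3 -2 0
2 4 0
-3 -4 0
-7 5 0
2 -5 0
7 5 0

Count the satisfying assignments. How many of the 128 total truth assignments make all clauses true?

8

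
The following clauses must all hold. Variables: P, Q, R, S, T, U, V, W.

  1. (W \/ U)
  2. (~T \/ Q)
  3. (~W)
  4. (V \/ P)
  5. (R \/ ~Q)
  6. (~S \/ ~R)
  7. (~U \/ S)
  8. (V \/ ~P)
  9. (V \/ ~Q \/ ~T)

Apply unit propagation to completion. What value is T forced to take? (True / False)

False

(~W) stands alone — W = False.
(W \/ U) with W = False leaves only U, so U = True.
(S \/ ~U) with U = True leaves only S, so S = True.
From (~R \/ ~S) and S = True: R = False.
In (R \/ ~Q), R is now false; ~Q must hold, so Q = False.
(Q \/ ~T): since Q = False, the clause reduces to (~T). T = False.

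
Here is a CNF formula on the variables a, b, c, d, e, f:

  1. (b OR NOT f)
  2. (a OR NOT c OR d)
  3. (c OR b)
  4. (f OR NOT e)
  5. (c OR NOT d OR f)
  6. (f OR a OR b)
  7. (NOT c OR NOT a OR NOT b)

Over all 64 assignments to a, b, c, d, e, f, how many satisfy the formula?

Split on b, then c.
  b=T, c=T: remaining (a,d,e,f) ∈ {(F,T,F,F); (F,T,F,T); (F,T,T,T)} — 3.
  b=T, c=F: a free; 5 ways for (d,e,f) × 2^1 = 10.
  b=F, c=T: remaining (a,d,e,f) ∈ {(T,F,F,F); (T,T,F,F)} — 2.
  b=F, c=F: a clause becomes empty — 0.
Total: 3 + 10 + 2 + 0 = 15.

15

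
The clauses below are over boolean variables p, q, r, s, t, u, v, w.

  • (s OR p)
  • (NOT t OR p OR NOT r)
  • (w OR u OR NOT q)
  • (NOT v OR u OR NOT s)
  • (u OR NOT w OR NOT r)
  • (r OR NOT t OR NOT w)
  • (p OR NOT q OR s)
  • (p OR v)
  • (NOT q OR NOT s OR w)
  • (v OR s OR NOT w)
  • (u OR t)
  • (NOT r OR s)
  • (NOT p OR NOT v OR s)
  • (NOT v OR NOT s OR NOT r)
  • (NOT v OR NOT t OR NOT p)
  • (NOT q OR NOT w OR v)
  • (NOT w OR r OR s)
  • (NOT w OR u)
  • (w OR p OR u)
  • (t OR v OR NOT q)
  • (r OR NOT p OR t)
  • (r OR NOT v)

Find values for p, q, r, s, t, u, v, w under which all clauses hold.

p=True  q=False  r=False  s=True  t=True  u=True  v=False  w=False

Check each clause:
  1. (p OR s) — p is true.
  2. (p OR NOT t OR NOT r) — p is true.
  3. (w OR u OR NOT q) — NOT q is true.
  4. (NOT s OR NOT v OR u) — NOT v is true.
  5. (NOT w OR u OR NOT r) — NOT w is true.
  6. (r OR NOT t OR NOT w) — NOT w is true.
  7. (p OR s OR NOT q) — p is true.
  8. (p OR v) — p is true.
  9. (w OR NOT q OR NOT s) — NOT q is true.
  10. (v OR NOT w OR s) — NOT w is true.
  11. (u OR t) — t is true.
  12. (NOT r OR s) — s is true.
  13. (NOT p OR NOT v OR s) — NOT v is true.
  14. (NOT s OR NOT r OR NOT v) — NOT v is true.
  15. (NOT t OR NOT p OR NOT v) — NOT v is true.
  16. (NOT w OR v OR NOT q) — NOT w is true.
  17. (r OR s OR NOT w) — NOT w is true.
  18. (u OR NOT w) — NOT w is true.
  19. (p OR w OR u) — p is true.
  20. (v OR NOT q OR t) — t is true.
  21. (r OR t OR NOT p) — t is true.
  22. (NOT v OR r) — NOT v is true.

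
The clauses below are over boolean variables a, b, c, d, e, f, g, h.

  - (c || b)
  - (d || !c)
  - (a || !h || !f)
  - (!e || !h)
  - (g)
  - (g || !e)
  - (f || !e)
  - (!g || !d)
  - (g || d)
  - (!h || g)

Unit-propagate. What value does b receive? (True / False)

True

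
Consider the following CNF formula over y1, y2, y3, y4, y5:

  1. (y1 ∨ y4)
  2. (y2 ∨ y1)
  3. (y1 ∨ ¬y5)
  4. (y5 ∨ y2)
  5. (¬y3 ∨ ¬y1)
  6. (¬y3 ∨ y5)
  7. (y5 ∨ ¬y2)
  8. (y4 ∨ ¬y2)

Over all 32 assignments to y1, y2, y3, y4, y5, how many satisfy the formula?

3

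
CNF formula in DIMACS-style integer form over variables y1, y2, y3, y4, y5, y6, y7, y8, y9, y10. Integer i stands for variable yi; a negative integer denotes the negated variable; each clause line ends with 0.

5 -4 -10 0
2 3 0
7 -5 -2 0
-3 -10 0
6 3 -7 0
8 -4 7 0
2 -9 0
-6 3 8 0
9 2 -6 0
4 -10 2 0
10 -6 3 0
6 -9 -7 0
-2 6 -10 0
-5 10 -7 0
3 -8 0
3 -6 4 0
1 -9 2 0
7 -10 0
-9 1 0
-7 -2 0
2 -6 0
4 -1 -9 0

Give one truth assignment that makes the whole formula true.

y1=1, y2=1, y3=1, y4=0, y5=0, y6=0, y7=0, y8=1, y9=0, y10=0

Set y1 = True and propagate.
Branch on y2: take y2 = True.
  then y7 is forced to False.
  then y5 is forced to False.
  then y10 is forced to False.
Try y3 = True.
For the remaining variables, y4 = False, y6 = False, y8 = True, y9 = False works.
Check each clause:
  1. {¬y10, ¬y4, y5} — ¬y4 is true.
  2. {y3, y2} — y2 is true.
  3. {¬y5, y7, ¬y2} — ¬y5 is true.
  4. {¬y3, ¬y10} — ¬y10 is true.
  5. {y3, y6, ¬y7} — ¬y7 is true.
  6. {y7, y8, ¬y4} — y8 is true.
  7. {y2, ¬y9} — y2 is true.
  8. {y3, ¬y6, y8} — y8 is true.
  9. {¬y6, y2, y9} — y2 is true.
  10. {y4, y2, ¬y10} — y2 is true.
  11. {y10, y3, ¬y6} — ¬y6 is true.
  12. {¬y9, ¬y7, y6} — ¬y7 is true.
  13. {¬y2, y6, ¬y10} — ¬y10 is true.
  14. {¬y7, ¬y5, y10} — ¬y7 is true.
  15. {y3, ¬y8} — y3 is true.
  16. {y4, y3, ¬y6} — ¬y6 is true.
  17. {y1, ¬y9, y2} — y1 is true.
  18. {¬y10, y7} — ¬y10 is true.
  19. {y1, ¬y9} — y1 is true.
  20. {¬y2, ¬y7} — ¬y7 is true.
  21. {y2, ¬y6} — y2 is true.
  22. {¬y1, ¬y9, y4} — ¬y9 is true.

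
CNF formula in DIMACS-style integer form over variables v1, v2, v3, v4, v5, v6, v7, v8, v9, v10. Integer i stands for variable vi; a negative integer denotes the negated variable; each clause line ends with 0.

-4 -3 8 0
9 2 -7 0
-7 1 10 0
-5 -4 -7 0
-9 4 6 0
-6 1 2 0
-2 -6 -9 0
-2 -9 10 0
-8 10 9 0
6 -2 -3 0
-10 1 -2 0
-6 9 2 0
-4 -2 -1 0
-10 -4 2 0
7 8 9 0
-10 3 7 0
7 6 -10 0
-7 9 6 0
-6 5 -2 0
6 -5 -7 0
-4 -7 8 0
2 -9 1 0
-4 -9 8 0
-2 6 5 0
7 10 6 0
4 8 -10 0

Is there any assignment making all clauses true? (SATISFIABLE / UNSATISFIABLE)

Branch on v1: take v1 = True.
Branch on v2: take v2 = False.
Set v3 = True and propagate.
The remaining clauses are satisfied by v4 = False, v5 = False, v6 = True, v7 = False, v8 = False, v9 = True, v10 = False.
So v1 = T, v2 = F, v3 = T, v4 = F, v5 = F, v6 = T, v7 = F, v8 = F, v9 = T, v10 = F is a satisfying assignment.

SATISFIABLE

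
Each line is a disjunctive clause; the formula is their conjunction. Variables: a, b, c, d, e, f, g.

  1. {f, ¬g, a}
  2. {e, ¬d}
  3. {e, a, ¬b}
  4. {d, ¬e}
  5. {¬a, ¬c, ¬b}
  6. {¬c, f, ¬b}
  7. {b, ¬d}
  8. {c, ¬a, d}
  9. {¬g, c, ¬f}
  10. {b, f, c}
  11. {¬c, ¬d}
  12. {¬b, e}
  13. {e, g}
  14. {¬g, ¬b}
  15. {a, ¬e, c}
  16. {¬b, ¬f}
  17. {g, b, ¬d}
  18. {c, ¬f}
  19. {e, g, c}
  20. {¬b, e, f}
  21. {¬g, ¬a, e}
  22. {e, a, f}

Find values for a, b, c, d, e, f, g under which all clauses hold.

Try a = True.
Set b = True and propagate.
  then c is forced to False.
  then d is forced to True.
  then e is forced to True.
  then g is forced to False.
  then f is forced to False.
Every clause has at least one true literal under this assignment.

a = T, b = T, c = F, d = T, e = T, f = F, g = F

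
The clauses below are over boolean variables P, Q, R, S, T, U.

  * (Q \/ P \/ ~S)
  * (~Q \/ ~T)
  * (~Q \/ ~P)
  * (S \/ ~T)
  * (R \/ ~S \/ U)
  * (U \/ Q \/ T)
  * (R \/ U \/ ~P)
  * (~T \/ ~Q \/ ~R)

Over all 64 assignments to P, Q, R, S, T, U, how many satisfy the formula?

16

Split on Q, then T.
  Q=1, T=1: a clause becomes empty — 0.
  Q=1, T=0: 7 of the 16 assignments to (P,R,S,U) work.
  Q=0, T=1: remaining (P,R,S,U) ∈ {(1,0,1,1); (1,1,1,0); (1,1,1,1)} — 3.
  Q=0, T=0: R free; 3 ways for (P,S,U) × 2^1 = 6.
Total: 0 + 7 + 3 + 6 = 16.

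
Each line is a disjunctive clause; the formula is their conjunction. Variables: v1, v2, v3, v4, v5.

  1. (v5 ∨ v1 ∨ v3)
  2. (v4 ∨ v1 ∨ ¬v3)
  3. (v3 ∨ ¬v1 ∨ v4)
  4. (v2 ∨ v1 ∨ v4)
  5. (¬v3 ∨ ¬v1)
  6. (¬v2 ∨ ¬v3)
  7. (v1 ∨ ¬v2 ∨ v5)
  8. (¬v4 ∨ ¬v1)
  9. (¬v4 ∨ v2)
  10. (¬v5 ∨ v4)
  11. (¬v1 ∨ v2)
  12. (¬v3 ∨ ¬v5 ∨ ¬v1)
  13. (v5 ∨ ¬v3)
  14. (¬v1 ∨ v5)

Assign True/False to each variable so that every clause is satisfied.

v1 = F, v2 = T, v3 = F, v4 = T, v5 = T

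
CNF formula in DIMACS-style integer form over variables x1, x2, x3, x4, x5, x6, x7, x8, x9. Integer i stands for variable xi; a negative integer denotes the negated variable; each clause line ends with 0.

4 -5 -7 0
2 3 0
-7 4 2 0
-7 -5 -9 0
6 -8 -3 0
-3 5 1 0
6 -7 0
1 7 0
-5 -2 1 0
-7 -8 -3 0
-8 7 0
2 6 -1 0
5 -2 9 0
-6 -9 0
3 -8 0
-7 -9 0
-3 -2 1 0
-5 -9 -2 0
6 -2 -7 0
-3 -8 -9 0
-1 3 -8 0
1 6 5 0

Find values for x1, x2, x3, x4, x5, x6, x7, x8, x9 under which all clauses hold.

x1 = 1, x2 = 1, x3 = 1, x4 = 0, x5 = 1, x6 = 0, x7 = 0, x8 = 0, x9 = 0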